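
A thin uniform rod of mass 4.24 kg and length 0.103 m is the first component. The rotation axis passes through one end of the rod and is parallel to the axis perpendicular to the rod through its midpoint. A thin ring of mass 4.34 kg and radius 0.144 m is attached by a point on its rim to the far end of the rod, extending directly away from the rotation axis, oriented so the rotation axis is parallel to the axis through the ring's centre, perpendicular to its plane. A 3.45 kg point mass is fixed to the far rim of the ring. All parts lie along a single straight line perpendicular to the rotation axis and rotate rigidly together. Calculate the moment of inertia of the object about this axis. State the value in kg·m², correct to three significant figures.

Thin rod: I_cm = (1/12)ML² = (1/12)(4.24)(0.103)² = 0.0037485 kg·m²; centre at d = 0.0515 m, so the parallel axis theorem gives I = 0.0037485 + (4.24)(0.0515)² = 0.014994 kg·m².
Thin ring: I_cm = MR² = (4.34)(0.144)² = 0.089994 kg·m²; centre at d = 0.0515 + 0.0515 + 0.144 = 0.247 m, so the parallel axis theorem gives I = 0.089994 + (4.34)(0.247)² = 0.35477 kg·m².
Point mass: I_cm = 0; centre at d = 0.0515 + 0.0515 + 0.144 + 0.144 = 0.391 m, so the parallel axis theorem gives I = 0 + (3.45)(0.391)² = 0.52744 kg·m².
Total I = 0.014994 + 0.35477 + 0.52744 = 0.89721 kg·m².

0.897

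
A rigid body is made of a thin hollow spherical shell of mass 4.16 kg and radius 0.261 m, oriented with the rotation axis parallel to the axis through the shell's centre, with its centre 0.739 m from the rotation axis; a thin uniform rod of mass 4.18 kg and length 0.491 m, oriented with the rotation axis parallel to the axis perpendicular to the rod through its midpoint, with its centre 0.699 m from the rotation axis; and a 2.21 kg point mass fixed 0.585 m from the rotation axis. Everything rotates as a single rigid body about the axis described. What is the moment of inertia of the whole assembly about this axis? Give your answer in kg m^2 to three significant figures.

5.34

Spherical shell: I_cm = (2/3)MR² = (2/3)(4.16)(0.261)² = 0.18892 kg m^2; centre at d = 0.739 m, so I = I_cm + Md² gives I = 0.18892 + (4.16)(0.739)² = 2.4608 kg m^2.
Thin rod: I_cm = (1/12)ML² = (1/12)(4.18)(0.491)² = 0.083977 kg m^2; centre at d = 0.699 m, so I = I_cm + Md² gives I = 0.083977 + (4.18)(0.699)² = 2.1263 kg m^2.
Point mass: I_cm = 0; centre at d = 0.585 m, so I = I_cm + Md² gives I = 0 + (2.21)(0.585)² = 0.75632 kg m^2.
Total I = 2.4608 + 2.1263 + 0.75632 = 5.3434 kg m^2.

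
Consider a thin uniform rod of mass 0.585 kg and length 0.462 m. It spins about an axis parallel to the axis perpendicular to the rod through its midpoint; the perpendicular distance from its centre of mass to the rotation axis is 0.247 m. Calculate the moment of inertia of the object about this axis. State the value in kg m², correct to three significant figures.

I_cm = (1/12)ML² = (1/12)(0.585)(0.462)² = 0.010405 kg m²; centre at d = 0.247 m, so I = I_cm + Md² gives I = 0.010405 + (0.585)(0.247)² = 0.046096 kg m².

0.0461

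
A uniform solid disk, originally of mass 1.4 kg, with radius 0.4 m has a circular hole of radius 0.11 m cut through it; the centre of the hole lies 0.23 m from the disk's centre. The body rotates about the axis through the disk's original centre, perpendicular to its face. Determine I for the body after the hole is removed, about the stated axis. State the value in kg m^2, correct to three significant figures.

0.106

Unpierced body about its centre: I₀ = (1/2)MR² = (1/2)(1.4)(0.4)² = 0.112 kg m^2.
The removed disk has mass m = M·(r/R)² = (1.4)(0.11/0.4)² = 0.10587 kg (same uniform areal density).
Its moment of inertia about the rotation axis (parallel-axis theorem): I_hole = (1/2)mr² + md² = (1/2)(0.10587)(0.11)² + (0.10587)(0.23)² = 0.0062413 kg m^2.
Treating the hole as negative mass, I = I₀ − I_hole = 0.112 − 0.0062413 = 0.10576 kg m^2.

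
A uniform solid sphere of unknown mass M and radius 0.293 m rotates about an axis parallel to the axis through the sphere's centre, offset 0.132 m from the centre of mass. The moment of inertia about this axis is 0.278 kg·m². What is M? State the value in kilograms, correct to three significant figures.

I = I_cm + Md² = (2/5)MR² + Md² = M·[0.4·(0.293)² + (0.132)²] = M·0.051764.
So M = 0.278 / 0.051764 = 5.3706 kg.

5.37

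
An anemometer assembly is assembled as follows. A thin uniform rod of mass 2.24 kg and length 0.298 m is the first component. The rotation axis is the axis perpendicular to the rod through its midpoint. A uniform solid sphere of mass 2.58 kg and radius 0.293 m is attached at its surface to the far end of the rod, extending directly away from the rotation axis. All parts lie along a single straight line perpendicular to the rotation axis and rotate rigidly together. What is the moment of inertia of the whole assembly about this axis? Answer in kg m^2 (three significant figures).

Thin rod: I_cm = (1/12)ML² = (1/12)(2.24)(0.298)² = 0.016577 kg m^2; axis through the centre, so I = 0.016577 kg m^2.
Solid sphere: I_cm = (2/5)MR² = (2/5)(2.58)(0.293)² = 0.088596 kg m^2; centre at d = 0.149 + 0.293 = 0.442 m, so the parallel axis theorem gives I = 0.088596 + (2.58)(0.442)² = 0.59264 kg m^2.
Total I = 0.016577 + 0.59264 = 0.60921 kg m^2.

0.609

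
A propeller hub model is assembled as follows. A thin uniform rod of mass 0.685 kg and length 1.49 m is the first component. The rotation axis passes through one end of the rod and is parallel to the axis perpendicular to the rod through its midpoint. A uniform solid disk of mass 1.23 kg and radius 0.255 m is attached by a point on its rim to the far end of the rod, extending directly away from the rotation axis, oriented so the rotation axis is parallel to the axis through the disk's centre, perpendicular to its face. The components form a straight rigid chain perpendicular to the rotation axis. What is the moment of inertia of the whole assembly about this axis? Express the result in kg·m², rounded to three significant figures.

4.29

Thin rod: I_cm = (1/12)ML² = (1/12)(0.685)(1.49)² = 0.12673 kg·m²; centre at d = 0.745 m, so the parallel axis theorem gives I = 0.12673 + (0.685)(0.745)² = 0.50692 kg·m².
Solid disk: I_cm = (1/2)MR² = (1/2)(1.23)(0.255)² = 0.03999 kg·m²; centre at d = 0.745 + 0.745 + 0.255 = 1.745 m, so the parallel axis theorem gives I = 0.03999 + (1.23)(1.745)² = 3.7854 kg·m².
Total I = 0.50692 + 3.7854 = 4.2923 kg·m².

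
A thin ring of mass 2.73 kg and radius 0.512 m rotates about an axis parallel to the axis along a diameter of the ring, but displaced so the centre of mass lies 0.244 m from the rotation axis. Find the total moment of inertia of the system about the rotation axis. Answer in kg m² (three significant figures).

0.520

I_cm = (1/2)MR² = (1/2)(2.73)(0.512)² = 0.35783 kg m²; centre at d = 0.244 m, so I = I_cm + Md² gives I = 0.35783 + (2.73)(0.244)² = 0.52036 kg m².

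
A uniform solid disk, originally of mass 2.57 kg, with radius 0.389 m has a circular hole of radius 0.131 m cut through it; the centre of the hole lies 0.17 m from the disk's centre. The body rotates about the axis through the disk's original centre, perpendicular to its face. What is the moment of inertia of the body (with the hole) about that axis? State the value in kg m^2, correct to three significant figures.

0.184

Unpierced body about its centre: I₀ = (1/2)MR² = (1/2)(2.57)(0.389)² = 0.19445 kg m^2.
The removed disk has mass m = M·(r/R)² = (2.57)(0.131/0.389)² = 0.29146 kg (same uniform areal density).
Its moment of inertia about the rotation axis (parallel-axis theorem): I_hole = (1/2)mr² + md² = (1/2)(0.29146)(0.131)² + (0.29146)(0.17)² = 0.010924 kg m^2.
Treating the hole as negative mass, I = I₀ − I_hole = 0.19445 − 0.010924 = 0.18352 kg m^2.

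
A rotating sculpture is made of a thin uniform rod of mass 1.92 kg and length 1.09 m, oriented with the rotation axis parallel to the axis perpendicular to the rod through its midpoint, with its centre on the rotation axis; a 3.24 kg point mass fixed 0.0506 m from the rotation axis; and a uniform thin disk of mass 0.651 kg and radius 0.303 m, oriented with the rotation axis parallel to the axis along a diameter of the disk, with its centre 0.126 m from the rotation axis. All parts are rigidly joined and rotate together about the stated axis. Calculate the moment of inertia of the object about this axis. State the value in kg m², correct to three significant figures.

Thin rod: I_cm = (1/12)ML² = (1/12)(1.92)(1.09)² = 0.1901 kg m²; axis through the centre, so I = 0.1901 kg m².
Point mass: I_cm = 0; centre at d = 0.0506 m, so the parallel axis theorem gives I = 0 + (3.24)(0.0506)² = 0.0082956 kg m².
Thin disk: I_cm = (1/4)MR² = (1/4)(0.651)(0.303)² = 0.014942 kg m²; centre at d = 0.126 m, so the parallel axis theorem gives I = 0.014942 + (0.651)(0.126)² = 0.025277 kg m².
Total I = 0.1901 + 0.0082956 + 0.025277 = 0.22367 kg m².

0.224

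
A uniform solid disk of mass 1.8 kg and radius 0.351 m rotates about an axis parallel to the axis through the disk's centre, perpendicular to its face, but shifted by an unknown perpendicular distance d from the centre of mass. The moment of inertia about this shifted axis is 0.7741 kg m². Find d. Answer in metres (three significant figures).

0.607

About the centre-of-mass axis, I_cm = (1/2)MR² = (1/2)(1.8)(0.351)² = 0.11088 kg m².
Parallel axis theorem: I = I_cm + Md², so Md² = 0.7741 − 0.11088 = 0.66322 kg m².
d = √(0.66322 / 1.8) = 0.607 m.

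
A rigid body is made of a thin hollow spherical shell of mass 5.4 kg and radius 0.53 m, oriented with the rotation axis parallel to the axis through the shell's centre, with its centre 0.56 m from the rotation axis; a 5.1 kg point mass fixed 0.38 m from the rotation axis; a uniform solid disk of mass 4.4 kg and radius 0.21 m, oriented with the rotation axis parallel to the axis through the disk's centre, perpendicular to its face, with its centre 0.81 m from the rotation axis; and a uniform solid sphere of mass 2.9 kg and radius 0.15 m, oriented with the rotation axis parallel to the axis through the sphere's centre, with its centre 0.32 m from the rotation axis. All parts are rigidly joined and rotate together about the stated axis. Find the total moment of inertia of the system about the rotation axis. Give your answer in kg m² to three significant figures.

6.75

Spherical shell: I_cm = (2/3)MR² = (2/3)(5.4)(0.53)² = 1.0112 kg m²; centre at d = 0.56 m, so I = I_cm + Md² gives I = 1.0112 + (5.4)(0.56)² = 2.7047 kg m².
Point mass: I_cm = 0; centre at d = 0.38 m, so I = I_cm + Md² gives I = 0 + (5.1)(0.38)² = 0.73644 kg m².
Solid disk: I_cm = (1/2)MR² = (1/2)(4.4)(0.21)² = 0.09702 kg m²; centre at d = 0.81 m, so I = I_cm + Md² gives I = 0.09702 + (4.4)(0.81)² = 2.9839 kg m².
Solid sphere: I_cm = (2/5)MR² = (2/5)(2.9)(0.15)² = 0.0261 kg m²; centre at d = 0.32 m, so I = I_cm + Md² gives I = 0.0261 + (2.9)(0.32)² = 0.32306 kg m².
Total I = 2.7047 + 0.73644 + 2.9839 + 0.32306 = 6.748 kg m².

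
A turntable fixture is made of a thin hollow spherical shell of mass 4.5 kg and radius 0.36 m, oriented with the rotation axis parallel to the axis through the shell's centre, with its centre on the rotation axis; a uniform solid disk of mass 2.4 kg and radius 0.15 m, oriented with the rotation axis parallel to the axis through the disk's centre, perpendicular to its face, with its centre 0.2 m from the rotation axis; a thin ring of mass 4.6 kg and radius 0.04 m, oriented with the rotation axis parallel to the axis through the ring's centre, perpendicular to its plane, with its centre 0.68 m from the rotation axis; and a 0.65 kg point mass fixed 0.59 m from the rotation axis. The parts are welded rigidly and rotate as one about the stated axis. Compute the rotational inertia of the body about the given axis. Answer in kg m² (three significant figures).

Spherical shell: I_cm = (2/3)MR² = (2/3)(4.5)(0.36)² = 0.3888 kg m²; axis through the centre, so I = 0.3888 kg m².
Solid disk: I_cm = (1/2)MR² = (1/2)(2.4)(0.15)² = 0.027 kg m²; centre at d = 0.2 m, so I = I_cm + Md² gives I = 0.027 + (2.4)(0.2)² = 0.123 kg m².
Thin ring: I_cm = MR² = (4.6)(0.04)² = 0.00736 kg m²; centre at d = 0.68 m, so I = I_cm + Md² gives I = 0.00736 + (4.6)(0.68)² = 2.1344 kg m².
Point mass: I_cm = 0; centre at d = 0.59 m, so I = I_cm + Md² gives I = 0 + (0.65)(0.59)² = 0.22626 kg m².
Total I = 0.3888 + 0.123 + 2.1344 + 0.22626 = 2.8725 kg m².

2.87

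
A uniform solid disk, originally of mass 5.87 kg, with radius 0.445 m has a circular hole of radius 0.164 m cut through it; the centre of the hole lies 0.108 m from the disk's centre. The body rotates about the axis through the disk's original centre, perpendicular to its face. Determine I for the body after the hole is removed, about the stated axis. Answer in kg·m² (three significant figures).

Unpierced body about its centre: I₀ = (1/2)MR² = (1/2)(5.87)(0.445)² = 0.5812 kg·m².
The removed disk has mass m = M·(r/R)² = (5.87)(0.164/0.445)² = 0.79727 kg (same uniform areal density).
Its moment of inertia about the rotation axis (parallel-axis theorem): I_hole = (1/2)mr² + md² = (1/2)(0.79727)(0.164)² + (0.79727)(0.108)² = 0.020021 kg·m².
Treating the hole as negative mass, I = I₀ − I_hole = 0.5812 − 0.020021 = 0.56118 kg·m².

0.561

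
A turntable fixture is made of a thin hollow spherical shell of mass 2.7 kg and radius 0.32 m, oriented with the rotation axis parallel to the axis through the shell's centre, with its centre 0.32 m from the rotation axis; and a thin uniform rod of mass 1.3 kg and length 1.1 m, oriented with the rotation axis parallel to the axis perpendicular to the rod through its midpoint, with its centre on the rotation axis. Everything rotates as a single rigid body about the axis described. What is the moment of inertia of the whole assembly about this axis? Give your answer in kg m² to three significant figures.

Spherical shell: I_cm = (2/3)MR² = (2/3)(2.7)(0.32)² = 0.18432 kg m²; centre at d = 0.32 m, so I = I_cm + Md² gives I = 0.18432 + (2.7)(0.32)² = 0.4608 kg m².
Thin rod: I_cm = (1/12)ML² = (1/12)(1.3)(1.1)² = 0.13108 kg m²; axis through the centre, so I = 0.13108 kg m².
Total I = 0.4608 + 0.13108 = 0.59188 kg m².

0.592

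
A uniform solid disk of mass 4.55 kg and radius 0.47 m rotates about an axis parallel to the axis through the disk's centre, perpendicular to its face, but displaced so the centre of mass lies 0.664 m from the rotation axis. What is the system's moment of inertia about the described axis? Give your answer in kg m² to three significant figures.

2.51

I_cm = (1/2)MR² = (1/2)(4.55)(0.47)² = 0.50255 kg m²; centre at d = 0.664 m, so the parallel axis theorem gives I = 0.50255 + (4.55)(0.664)² = 2.5086 kg m².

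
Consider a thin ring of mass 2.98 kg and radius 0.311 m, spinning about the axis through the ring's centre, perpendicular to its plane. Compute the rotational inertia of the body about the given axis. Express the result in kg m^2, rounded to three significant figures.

0.288

I_cm = MR² = (2.98)(0.311)² = 0.28823 kg m^2; axis through the centre, so I = 0.28823 kg m^2.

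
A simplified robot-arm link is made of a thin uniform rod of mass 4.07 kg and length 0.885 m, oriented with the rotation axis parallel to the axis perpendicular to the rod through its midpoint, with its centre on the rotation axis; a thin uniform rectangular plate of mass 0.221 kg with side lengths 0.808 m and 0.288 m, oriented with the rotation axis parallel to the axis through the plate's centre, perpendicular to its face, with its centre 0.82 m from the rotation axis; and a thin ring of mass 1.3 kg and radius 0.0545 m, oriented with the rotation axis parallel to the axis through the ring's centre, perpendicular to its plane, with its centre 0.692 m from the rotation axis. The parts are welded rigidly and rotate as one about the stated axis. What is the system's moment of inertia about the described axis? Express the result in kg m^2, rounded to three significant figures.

Thin rod: I_cm = (1/12)ML² = (1/12)(4.07)(0.885)² = 0.26564 kg m^2; axis through the centre, so I = 0.26564 kg m^2.
Rectangular plate: I_cm = (1/12)M(a²+b²) = (1/12)(0.221)[(0.808)² + (0.288)²] = 0.013551 kg m^2; centre at d = 0.82 m, so the parallel axis theorem gives I = 0.013551 + (0.221)(0.82)² = 0.16215 kg m^2.
Thin ring: I_cm = MR² = (1.3)(0.0545)² = 0.0038613 kg m^2; centre at d = 0.692 m, so the parallel axis theorem gives I = 0.0038613 + (1.3)(0.692)² = 0.62638 kg m^2.
Total I = 0.26564 + 0.16215 + 0.62638 = 1.0542 kg m^2.

1.05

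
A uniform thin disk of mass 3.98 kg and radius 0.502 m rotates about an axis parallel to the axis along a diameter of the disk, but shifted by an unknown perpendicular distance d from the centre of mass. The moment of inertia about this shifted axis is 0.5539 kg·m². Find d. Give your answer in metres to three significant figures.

About the centre-of-mass axis, I_cm = (1/4)MR² = (1/4)(3.98)(0.502)² = 0.25074 kg·m².
Parallel axis theorem: I = I_cm + Md², so Md² = 0.5539 − 0.25074 = 0.30316 kg·m².
d = √(0.30316 / 3.98) = 0.27599 m.

0.276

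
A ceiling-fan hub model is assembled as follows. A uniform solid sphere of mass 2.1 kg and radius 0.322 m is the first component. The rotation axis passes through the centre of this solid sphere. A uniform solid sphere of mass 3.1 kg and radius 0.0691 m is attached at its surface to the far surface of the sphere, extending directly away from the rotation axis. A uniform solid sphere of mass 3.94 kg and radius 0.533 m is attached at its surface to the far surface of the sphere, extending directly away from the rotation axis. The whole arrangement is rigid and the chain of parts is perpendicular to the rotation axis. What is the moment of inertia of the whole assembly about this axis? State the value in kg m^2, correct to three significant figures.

4.90

Solid sphere: I_cm = (2/5)MR² = (2/5)(2.1)(0.322)² = 0.087095 kg m^2; axis through the centre, so I = 0.087095 kg m^2.
Solid sphere: I_cm = (2/5)MR² = (2/5)(3.1)(0.0691)² = 0.0059208 kg m^2; centre at d = 0.322 + 0.0691 = 0.3911 m, so the parallel axis theorem gives I = 0.0059208 + (3.1)(0.3911)² = 0.48009 kg m^2.
Solid sphere: I_cm = (2/5)MR² = (2/5)(3.94)(0.533)² = 0.44772 kg m^2; centre at d = 0.322 + 0.0691 + 0.0691 + 0.533 = 0.9932 m, so the parallel axis theorem gives I = 0.44772 + (3.94)(0.9932)² = 4.3343 kg m^2.
Total I = 0.087095 + 0.48009 + 4.3343 = 4.9015 kg m^2.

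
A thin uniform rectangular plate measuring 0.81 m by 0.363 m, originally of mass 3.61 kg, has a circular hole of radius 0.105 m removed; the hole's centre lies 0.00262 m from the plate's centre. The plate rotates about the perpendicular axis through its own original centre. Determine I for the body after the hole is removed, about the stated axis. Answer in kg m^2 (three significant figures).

Unpierced body about its centre: I₀ = (1/12)M(a²+b²) = (1/12)(3.61)[(0.81)² + (0.363)²] = 0.23702 kg m^2.
The removed disk has mass m = M·πr²/(ab) = (3.61)·π(0.105)²/(0.81·0.363) = 0.42525 kg (same uniform areal density).
Its moment of inertia about the rotation axis (parallel-axis theorem): I_hole = (1/2)mr² + md² = (1/2)(0.42525)(0.105)² + (0.42525)(0.00262)² = 0.0023471 kg m^2.
Treating the hole as negative mass, I = I₀ − I_hole = 0.23702 − 0.0023471 = 0.23467 kg m^2.

0.235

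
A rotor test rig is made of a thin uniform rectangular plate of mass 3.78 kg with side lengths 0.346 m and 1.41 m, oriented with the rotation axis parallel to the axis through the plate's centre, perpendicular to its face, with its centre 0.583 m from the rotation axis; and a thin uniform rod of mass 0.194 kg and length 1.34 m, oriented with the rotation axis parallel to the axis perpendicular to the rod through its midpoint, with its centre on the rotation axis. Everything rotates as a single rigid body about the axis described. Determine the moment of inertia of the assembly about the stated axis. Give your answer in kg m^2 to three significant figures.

Rectangular plate: I_cm = (1/12)M(a²+b²) = (1/12)(3.78)[(0.346)² + (1.41)²] = 0.66396 kg m^2; centre at d = 0.583 m, so I = I_cm + Md² gives I = 0.66396 + (3.78)(0.583)² = 1.9487 kg m^2.
Thin rod: I_cm = (1/12)ML² = (1/12)(0.194)(1.34)² = 0.029029 kg m^2; axis through the centre, so I = 0.029029 kg m^2.
Total I = 1.9487 + 0.029029 = 1.9778 kg m^2.

1.98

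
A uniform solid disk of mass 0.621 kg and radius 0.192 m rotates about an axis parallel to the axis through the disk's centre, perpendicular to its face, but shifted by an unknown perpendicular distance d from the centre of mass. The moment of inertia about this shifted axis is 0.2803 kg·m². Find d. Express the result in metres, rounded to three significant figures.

About the centre-of-mass axis, I_cm = (1/2)MR² = (1/2)(0.621)(0.192)² = 0.011446 kg·m².
Parallel axis theorem: I = I_cm + Md², so Md² = 0.2803 − 0.011446 = 0.26885 kg·m².
d = √(0.26885 / 0.621) = 0.65798 m.

0.658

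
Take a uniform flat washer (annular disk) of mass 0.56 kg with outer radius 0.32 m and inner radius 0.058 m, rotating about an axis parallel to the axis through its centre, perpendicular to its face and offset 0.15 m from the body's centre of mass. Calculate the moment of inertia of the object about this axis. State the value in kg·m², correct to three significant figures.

I_cm = (1/2)M(R²+r²) = (1/2)(0.56)[(0.32)² + (0.058)²] = 0.029614 kg·m²; centre at d = 0.15 m, so I = I_cm + Md² gives I = 0.029614 + (0.56)(0.15)² = 0.042214 kg·m².

0.0422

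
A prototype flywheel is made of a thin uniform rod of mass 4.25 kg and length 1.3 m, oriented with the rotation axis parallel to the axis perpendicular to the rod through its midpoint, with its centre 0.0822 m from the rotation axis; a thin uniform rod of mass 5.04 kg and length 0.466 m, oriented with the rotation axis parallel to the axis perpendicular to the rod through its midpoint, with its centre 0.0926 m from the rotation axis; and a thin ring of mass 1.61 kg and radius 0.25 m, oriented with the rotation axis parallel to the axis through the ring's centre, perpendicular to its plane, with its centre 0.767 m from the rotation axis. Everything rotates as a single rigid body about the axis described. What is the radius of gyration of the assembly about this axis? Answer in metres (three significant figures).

0.407

Thin rod: I_cm = (1/12)ML² = (1/12)(4.25)(1.3)² = 0.59854 kg m²; centre at d = 0.0822 m, so the parallel axis theorem gives I = 0.59854 + (4.25)(0.0822)² = 0.62726 kg m².
Thin rod: I_cm = (1/12)ML² = (1/12)(5.04)(0.466)² = 0.091206 kg m²; centre at d = 0.0926 m, so the parallel axis theorem gives I = 0.091206 + (5.04)(0.0926)² = 0.13442 kg m².
Thin ring: I_cm = MR² = (1.61)(0.25)² = 0.10063 kg m²; centre at d = 0.767 m, so the parallel axis theorem gives I = 0.10063 + (1.61)(0.767)² = 1.0478 kg m².
Total I = 1.8095 kg m²; total mass M = 10.9 kg.
k = √(I/M) = √(1.8095/10.9) = 0.40744 m.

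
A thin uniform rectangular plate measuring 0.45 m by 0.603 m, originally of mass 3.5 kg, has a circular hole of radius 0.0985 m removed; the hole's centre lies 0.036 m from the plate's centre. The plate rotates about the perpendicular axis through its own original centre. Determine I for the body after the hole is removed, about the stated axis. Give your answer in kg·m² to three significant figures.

Unpierced body about its centre: I₀ = (1/12)M(a²+b²) = (1/12)(3.5)[(0.45)² + (0.603)²] = 0.16512 kg·m².
The removed disk has mass m = M·πr²/(ab) = (3.5)·π(0.0985)²/(0.45·0.603) = 0.39315 kg (same uniform areal density).
Its moment of inertia about the rotation axis (parallel-axis theorem): I_hole = (1/2)mr² + md² = (1/2)(0.39315)(0.0985)² + (0.39315)(0.036)² = 0.0024168 kg·m².
Treating the hole as negative mass, I = I₀ − I_hole = 0.16512 − 0.0024168 = 0.1627 kg·m².

0.163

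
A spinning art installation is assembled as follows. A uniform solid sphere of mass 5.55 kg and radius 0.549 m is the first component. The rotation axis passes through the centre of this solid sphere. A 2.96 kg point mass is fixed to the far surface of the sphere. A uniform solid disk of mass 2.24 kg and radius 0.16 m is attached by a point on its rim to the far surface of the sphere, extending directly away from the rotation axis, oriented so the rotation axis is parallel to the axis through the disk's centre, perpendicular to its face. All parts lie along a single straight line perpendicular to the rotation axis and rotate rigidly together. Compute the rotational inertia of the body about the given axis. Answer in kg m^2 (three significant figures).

2.72

Solid sphere: I_cm = (2/5)MR² = (2/5)(5.55)(0.549)² = 0.66911 kg m^2; axis through the centre, so I = 0.66911 kg m^2.
Point mass: I_cm = 0; centre at d = 0.549 m, so I = I_cm + Md² gives I = 0 + (2.96)(0.549)² = 0.89215 kg m^2.
Solid disk: I_cm = (1/2)MR² = (1/2)(2.24)(0.16)² = 0.028672 kg m^2; centre at d = 0.549 + 0.16 = 0.709 m, so I = I_cm + Md² gives I = 0.028672 + (2.24)(0.709)² = 1.1547 kg m^2.
Total I = 0.66911 + 0.89215 + 1.1547 = 2.7159 kg m^2.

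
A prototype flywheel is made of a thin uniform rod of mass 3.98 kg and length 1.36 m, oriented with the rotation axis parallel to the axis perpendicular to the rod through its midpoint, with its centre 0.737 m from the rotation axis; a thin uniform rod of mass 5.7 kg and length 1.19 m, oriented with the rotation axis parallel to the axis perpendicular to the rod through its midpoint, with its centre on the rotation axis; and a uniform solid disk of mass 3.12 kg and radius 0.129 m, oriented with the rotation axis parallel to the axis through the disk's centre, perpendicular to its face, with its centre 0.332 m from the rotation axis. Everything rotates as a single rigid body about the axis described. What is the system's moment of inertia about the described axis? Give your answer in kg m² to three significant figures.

3.82

Thin rod: I_cm = (1/12)ML² = (1/12)(3.98)(1.36)² = 0.61345 kg m²; centre at d = 0.737 m, so the parallel axis theorem gives I = 0.61345 + (3.98)(0.737)² = 2.7753 kg m².
Thin rod: I_cm = (1/12)ML² = (1/12)(5.7)(1.19)² = 0.67265 kg m²; axis through the centre, so I = 0.67265 kg m².
Solid disk: I_cm = (1/2)MR² = (1/2)(3.12)(0.129)² = 0.02596 kg m²; centre at d = 0.332 m, so the parallel axis theorem gives I = 0.02596 + (3.12)(0.332)² = 0.36986 kg m².
Total I = 2.7753 + 0.67265 + 0.36986 = 3.8178 kg m².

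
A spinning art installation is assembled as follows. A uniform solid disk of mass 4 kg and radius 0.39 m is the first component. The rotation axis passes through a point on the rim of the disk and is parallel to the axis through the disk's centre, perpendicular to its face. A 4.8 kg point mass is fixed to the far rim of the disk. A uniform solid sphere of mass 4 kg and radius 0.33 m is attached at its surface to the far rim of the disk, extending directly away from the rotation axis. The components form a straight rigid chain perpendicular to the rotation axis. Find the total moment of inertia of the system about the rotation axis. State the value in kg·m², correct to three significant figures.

Solid disk: I_cm = (1/2)MR² = (1/2)(4)(0.39)² = 0.3042 kg·m²; centre at d = 0.39 m, so the parallel axis theorem gives I = 0.3042 + (4)(0.39)² = 0.9126 kg·m².
Point mass: I_cm = 0; centre at d = 0.39 + 0.39 = 0.78 m, so the parallel axis theorem gives I = 0 + (4.8)(0.78)² = 2.9203 kg·m².
Solid sphere: I_cm = (2/5)MR² = (2/5)(4)(0.33)² = 0.17424 kg·m²; centre at d = 0.39 + 0.39 + 0.33 = 1.11 m, so the parallel axis theorem gives I = 0.17424 + (4)(1.11)² = 5.1026 kg·m².
Total I = 0.9126 + 2.9203 + 5.1026 = 8.9356 kg·m².

8.94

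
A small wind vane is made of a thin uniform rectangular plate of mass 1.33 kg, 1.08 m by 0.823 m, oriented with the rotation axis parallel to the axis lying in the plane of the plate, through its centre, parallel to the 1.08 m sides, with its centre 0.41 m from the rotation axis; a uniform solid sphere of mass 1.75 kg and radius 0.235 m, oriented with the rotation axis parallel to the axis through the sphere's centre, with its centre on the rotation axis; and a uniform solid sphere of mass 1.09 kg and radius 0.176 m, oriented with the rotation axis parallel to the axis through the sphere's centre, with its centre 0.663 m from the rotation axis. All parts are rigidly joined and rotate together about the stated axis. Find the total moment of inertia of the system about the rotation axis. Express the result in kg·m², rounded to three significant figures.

0.830

Rectangular plate: I_cm = (1/12)Mb² = (1/12)(1.33)(0.823)² = 0.075071 kg·m²; centre at d = 0.41 m, so I = I_cm + Md² gives I = 0.075071 + (1.33)(0.41)² = 0.29864 kg·m².
Solid sphere: I_cm = (2/5)MR² = (2/5)(1.75)(0.235)² = 0.038658 kg·m²; axis through the centre, so I = 0.038658 kg·m².
Solid sphere: I_cm = (2/5)MR² = (2/5)(1.09)(0.176)² = 0.013506 kg·m²; centre at d = 0.663 m, so I = I_cm + Md² gives I = 0.013506 + (1.09)(0.663)² = 0.49264 kg·m².
Total I = 0.29864 + 0.038658 + 0.49264 = 0.82994 kg·m².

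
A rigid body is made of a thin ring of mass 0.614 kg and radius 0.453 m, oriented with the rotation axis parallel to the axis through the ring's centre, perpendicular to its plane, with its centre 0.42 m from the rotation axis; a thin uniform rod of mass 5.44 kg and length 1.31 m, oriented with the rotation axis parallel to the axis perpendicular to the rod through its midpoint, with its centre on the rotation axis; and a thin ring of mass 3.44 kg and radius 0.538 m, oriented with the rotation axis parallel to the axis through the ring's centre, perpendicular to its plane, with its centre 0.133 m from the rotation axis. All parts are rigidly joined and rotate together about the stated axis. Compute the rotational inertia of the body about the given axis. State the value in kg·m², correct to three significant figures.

Thin ring: I_cm = MR² = (0.614)(0.453)² = 0.126 kg·m²; centre at d = 0.42 m, so I = I_cm + Md² gives I = 0.126 + (0.614)(0.42)² = 0.23431 kg·m².
Thin rod: I_cm = (1/12)ML² = (1/12)(5.44)(1.31)² = 0.77797 kg·m²; axis through the centre, so I = 0.77797 kg·m².
Thin ring: I_cm = MR² = (3.44)(0.538)² = 0.99569 kg·m²; centre at d = 0.133 m, so I = I_cm + Md² gives I = 0.99569 + (3.44)(0.133)² = 1.0565 kg·m².
Total I = 0.23431 + 0.77797 + 1.0565 = 2.0688 kg·m².

2.07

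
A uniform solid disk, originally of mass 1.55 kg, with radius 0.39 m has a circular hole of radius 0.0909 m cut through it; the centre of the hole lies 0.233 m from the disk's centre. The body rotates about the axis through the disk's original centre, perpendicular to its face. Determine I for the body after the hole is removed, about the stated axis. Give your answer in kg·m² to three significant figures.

Unpierced body about its centre: I₀ = (1/2)MR² = (1/2)(1.55)(0.39)² = 0.11788 kg·m².
The removed disk has mass m = M·(r/R)² = (1.55)(0.0909/0.39)² = 0.084204 kg (same uniform areal density).
Its moment of inertia about the rotation axis (parallel-axis theorem): I_hole = (1/2)mr² + md² = (1/2)(0.084204)(0.0909)² + (0.084204)(0.233)² = 0.0049192 kg·m².
Treating the hole as negative mass, I = I₀ − I_hole = 0.11788 − 0.0049192 = 0.11296 kg·m².

0.113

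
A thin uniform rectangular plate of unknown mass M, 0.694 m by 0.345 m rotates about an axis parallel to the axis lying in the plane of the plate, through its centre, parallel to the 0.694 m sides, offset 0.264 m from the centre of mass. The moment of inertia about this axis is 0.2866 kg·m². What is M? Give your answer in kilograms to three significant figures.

3.60

I = I_cm + Md² = (1/12)Mb² + Md² = M·[0.0833333·(0.345)² + (0.264)²] = M·0.079615.
So M = 0.2866 / 0.079615 = 3.5998 kg.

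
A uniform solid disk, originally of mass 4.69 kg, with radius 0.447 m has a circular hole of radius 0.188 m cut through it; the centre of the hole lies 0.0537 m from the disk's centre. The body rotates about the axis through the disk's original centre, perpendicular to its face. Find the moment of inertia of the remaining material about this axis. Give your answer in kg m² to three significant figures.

0.451

Unpierced body about its centre: I₀ = (1/2)MR² = (1/2)(4.69)(0.447)² = 0.46855 kg m².
The removed disk has mass m = M·(r/R)² = (4.69)(0.188/0.447)² = 0.82961 kg (same uniform areal density).
Its moment of inertia about the rotation axis (parallel-axis theorem): I_hole = (1/2)mr² + md² = (1/2)(0.82961)(0.188)² + (0.82961)(0.0537)² = 0.017053 kg m².
Treating the hole as negative mass, I = I₀ − I_hole = 0.46855 − 0.017053 = 0.4515 kg m².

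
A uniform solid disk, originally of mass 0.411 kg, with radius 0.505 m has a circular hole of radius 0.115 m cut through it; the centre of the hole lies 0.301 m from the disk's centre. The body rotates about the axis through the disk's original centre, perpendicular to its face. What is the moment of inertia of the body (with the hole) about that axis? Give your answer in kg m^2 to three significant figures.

Unpierced body about its centre: I₀ = (1/2)MR² = (1/2)(0.411)(0.505)² = 0.052408 kg m^2.
The removed disk has mass m = M·(r/R)² = (0.411)(0.115/0.505)² = 0.021313 kg (same uniform areal density).
Its moment of inertia about the rotation axis (parallel-axis theorem): I_hole = (1/2)mr² + md² = (1/2)(0.021313)(0.115)² + (0.021313)(0.301)² = 0.002072 kg m^2.
Treating the hole as negative mass, I = I₀ − I_hole = 0.052408 − 0.002072 = 0.050336 kg m^2.

0.0503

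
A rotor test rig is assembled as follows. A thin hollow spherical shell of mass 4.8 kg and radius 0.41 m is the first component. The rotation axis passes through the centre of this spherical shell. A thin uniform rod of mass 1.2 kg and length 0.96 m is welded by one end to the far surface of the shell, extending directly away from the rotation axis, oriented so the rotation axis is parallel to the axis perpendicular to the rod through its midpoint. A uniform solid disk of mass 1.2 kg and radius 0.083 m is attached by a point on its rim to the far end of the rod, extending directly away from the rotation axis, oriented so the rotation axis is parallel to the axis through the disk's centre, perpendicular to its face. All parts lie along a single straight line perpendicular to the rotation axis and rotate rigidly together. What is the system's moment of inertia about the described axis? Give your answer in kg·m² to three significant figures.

4.12

Spherical shell: I_cm = (2/3)MR² = (2/3)(4.8)(0.41)² = 0.53792 kg·m²; axis through the centre, so I = 0.53792 kg·m².
Thin rod: I_cm = (1/12)ML² = (1/12)(1.2)(0.96)² = 0.09216 kg·m²; centre at d = 0.41 + 0.48 = 0.89 m, so the parallel axis theorem gives I = 0.09216 + (1.2)(0.89)² = 1.0427 kg·m².
Solid disk: I_cm = (1/2)MR² = (1/2)(1.2)(0.083)² = 0.0041334 kg·m²; centre at d = 0.41 + 0.48 + 0.48 + 0.083 = 1.453 m, so the parallel axis theorem gives I = 0.0041334 + (1.2)(1.453)² = 2.5376 kg·m².
Total I = 0.53792 + 1.0427 + 2.5376 = 4.1182 kg·m².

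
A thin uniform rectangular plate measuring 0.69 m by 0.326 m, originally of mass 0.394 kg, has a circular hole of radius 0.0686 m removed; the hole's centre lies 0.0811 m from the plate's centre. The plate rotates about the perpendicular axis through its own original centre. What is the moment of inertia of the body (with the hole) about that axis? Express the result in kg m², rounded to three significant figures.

0.0189

Unpierced body about its centre: I₀ = (1/12)M(a²+b²) = (1/12)(0.394)[(0.69)² + (0.326)²] = 0.019121 kg m².
The removed disk has mass m = M·πr²/(ab) = (0.394)·π(0.0686)²/(0.69·0.326) = 0.025896 kg (same uniform areal density).
Its moment of inertia about the rotation axis (parallel-axis theorem): I_hole = (1/2)mr² + md² = (1/2)(0.025896)(0.0686)² + (0.025896)(0.0811)² = 0.00023125 kg m².
Treating the hole as negative mass, I = I₀ − I_hole = 0.019121 − 0.00023125 = 0.01889 kg m².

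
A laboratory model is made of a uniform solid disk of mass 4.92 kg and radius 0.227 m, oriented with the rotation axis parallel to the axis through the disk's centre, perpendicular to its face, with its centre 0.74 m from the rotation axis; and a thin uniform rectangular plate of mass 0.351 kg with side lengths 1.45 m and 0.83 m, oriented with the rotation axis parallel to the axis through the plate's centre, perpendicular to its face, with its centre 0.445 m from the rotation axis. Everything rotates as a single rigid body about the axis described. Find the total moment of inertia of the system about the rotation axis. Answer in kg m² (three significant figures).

2.97

Solid disk: I_cm = (1/2)MR² = (1/2)(4.92)(0.227)² = 0.12676 kg m²; centre at d = 0.74 m, so the parallel axis theorem gives I = 0.12676 + (4.92)(0.74)² = 2.821 kg m².
Rectangular plate: I_cm = (1/12)M(a²+b²) = (1/12)(0.351)[(1.45)² + (0.83)²] = 0.081648 kg m²; centre at d = 0.445 m, so the parallel axis theorem gives I = 0.081648 + (0.351)(0.445)² = 0.15116 kg m².
Total I = 2.821 + 0.15116 = 2.9721 kg m².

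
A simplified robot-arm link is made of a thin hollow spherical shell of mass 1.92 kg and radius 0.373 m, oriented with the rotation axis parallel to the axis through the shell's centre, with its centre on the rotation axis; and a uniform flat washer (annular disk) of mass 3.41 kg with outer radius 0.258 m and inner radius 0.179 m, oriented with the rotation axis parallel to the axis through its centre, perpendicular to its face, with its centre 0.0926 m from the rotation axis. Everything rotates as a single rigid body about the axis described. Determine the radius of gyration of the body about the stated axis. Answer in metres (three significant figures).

Spherical shell: I_cm = (2/3)MR² = (2/3)(1.92)(0.373)² = 0.17809 kg m²; axis through the centre, so I = 0.17809 kg m².
Annular disk: I_cm = (1/2)M(R²+r²) = (1/2)(3.41)[(0.258)² + (0.179)²] = 0.16812 kg m²; centre at d = 0.0926 m, so I = I_cm + Md² gives I = 0.16812 + (3.41)(0.0926)² = 0.19736 kg m².
Total I = 0.37545 kg m²; total mass M = 5.33 kg.
k = √(I/M) = √(0.37545/5.33) = 0.26541 m.

0.265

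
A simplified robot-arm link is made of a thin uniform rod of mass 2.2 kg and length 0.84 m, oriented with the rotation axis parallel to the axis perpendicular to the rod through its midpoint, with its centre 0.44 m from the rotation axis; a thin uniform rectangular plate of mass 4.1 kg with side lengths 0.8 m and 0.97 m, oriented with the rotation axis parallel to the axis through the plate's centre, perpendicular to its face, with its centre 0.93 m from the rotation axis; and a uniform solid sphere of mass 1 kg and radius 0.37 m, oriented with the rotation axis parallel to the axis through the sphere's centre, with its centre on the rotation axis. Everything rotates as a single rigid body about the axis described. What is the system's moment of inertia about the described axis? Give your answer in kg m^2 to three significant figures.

4.70

Thin rod: I_cm = (1/12)ML² = (1/12)(2.2)(0.84)² = 0.12936 kg m^2; centre at d = 0.44 m, so the parallel axis theorem gives I = 0.12936 + (2.2)(0.44)² = 0.55528 kg m^2.
Rectangular plate: I_cm = (1/12)M(a²+b²) = (1/12)(4.1)[(0.8)² + (0.97)²] = 0.54014 kg m^2; centre at d = 0.93 m, so the parallel axis theorem gives I = 0.54014 + (4.1)(0.93)² = 4.0862 kg m^2.
Solid sphere: I_cm = (2/5)MR² = (2/5)(1)(0.37)² = 0.05476 kg m^2; axis through the centre, so I = 0.05476 kg m^2.
Total I = 0.55528 + 4.0862 + 0.05476 = 4.6963 kg m^2.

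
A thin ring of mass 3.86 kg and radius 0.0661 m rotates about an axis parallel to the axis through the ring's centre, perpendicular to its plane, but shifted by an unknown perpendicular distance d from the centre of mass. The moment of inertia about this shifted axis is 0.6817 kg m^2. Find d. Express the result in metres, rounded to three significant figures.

0.415

About the centre-of-mass axis, I_cm = MR² = (3.86)(0.0661)² = 0.016865 kg m^2.
Parallel axis theorem: I = I_cm + Md², so Md² = 0.6817 − 0.016865 = 0.66483 kg m^2.
d = √(0.66483 / 3.86) = 0.41501 m.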